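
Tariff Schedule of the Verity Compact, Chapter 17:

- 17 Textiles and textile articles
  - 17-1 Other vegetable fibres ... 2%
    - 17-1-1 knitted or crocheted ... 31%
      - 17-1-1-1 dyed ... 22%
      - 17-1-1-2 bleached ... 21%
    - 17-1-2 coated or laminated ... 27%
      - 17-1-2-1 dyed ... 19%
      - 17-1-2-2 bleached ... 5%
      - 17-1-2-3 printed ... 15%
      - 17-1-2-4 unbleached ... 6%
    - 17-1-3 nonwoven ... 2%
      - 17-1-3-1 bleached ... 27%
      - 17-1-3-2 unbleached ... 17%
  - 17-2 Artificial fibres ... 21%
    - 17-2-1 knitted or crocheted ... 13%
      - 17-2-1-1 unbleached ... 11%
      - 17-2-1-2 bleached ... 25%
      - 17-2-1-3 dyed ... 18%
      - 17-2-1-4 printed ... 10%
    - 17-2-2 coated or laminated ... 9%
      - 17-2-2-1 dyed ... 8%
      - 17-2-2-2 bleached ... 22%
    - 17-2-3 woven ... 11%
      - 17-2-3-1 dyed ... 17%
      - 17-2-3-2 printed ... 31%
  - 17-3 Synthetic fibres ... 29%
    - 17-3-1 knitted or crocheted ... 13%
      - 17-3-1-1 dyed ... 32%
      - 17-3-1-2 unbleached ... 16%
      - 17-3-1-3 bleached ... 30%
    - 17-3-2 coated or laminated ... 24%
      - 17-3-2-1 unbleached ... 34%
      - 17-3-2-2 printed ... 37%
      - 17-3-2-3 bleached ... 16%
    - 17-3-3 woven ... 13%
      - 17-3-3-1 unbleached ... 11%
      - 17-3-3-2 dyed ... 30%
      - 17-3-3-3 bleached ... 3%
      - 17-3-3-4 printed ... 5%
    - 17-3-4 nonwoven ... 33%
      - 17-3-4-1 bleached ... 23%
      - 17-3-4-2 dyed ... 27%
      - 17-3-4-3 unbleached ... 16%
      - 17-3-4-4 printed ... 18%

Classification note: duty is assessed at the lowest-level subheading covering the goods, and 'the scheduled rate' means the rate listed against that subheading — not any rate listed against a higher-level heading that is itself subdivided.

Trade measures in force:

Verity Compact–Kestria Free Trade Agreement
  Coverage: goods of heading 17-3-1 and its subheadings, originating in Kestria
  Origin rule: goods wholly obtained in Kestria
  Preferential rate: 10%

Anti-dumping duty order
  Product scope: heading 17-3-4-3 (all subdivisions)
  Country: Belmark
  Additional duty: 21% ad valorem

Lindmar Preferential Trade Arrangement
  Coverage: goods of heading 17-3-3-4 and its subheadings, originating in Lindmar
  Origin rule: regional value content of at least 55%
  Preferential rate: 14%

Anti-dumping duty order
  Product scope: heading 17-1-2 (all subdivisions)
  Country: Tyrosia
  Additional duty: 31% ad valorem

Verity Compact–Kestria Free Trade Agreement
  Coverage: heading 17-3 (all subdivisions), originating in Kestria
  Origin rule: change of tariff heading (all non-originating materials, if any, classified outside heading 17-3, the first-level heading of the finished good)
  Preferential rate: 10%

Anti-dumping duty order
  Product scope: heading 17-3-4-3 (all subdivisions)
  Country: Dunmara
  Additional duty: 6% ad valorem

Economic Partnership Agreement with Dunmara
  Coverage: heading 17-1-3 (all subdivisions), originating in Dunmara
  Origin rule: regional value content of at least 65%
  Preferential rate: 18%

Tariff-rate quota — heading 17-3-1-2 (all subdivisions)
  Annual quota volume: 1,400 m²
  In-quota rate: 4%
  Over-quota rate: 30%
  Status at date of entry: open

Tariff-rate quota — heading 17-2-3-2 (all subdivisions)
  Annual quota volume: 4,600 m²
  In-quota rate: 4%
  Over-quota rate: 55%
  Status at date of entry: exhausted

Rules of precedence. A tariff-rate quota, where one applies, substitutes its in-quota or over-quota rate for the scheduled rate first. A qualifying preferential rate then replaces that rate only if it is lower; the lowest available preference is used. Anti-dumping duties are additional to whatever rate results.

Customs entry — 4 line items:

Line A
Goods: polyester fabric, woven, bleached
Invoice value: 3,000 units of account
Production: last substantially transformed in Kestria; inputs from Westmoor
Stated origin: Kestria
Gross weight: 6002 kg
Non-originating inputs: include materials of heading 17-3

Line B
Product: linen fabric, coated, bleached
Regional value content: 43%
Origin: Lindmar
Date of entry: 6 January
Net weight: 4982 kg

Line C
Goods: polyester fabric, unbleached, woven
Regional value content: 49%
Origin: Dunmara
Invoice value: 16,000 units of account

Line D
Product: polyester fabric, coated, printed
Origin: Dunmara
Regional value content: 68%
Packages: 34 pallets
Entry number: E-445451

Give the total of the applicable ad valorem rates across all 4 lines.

Line A: polyester → 17-3; woven → 17-3-3; bleached → 17-3-3-3. Scheduled 3%. Kestria agreement on 17-3-1: 17-3-3-3 not covered; Kestria agreement on 17-3: CTH not met. → 3%.
Line B: linen → 17-1; coated → 17-1-2; bleached → 17-1-2-2. Scheduled 5%. Lindmar agreement on 17-3-3-4: 17-1-2-2 not covered. → 5%.
Line C: polyester → 17-3; woven → 17-3-3; unbleached → 17-3-3-1. Scheduled 11%. Dunmara agreement on 17-1-3: 17-3-3-1 not covered. → 11%.
Line D: polyester → 17-3; coated → 17-3-2; printed → 17-3-2-2. Scheduled 37%. Dunmara agreement on 17-1-3: 17-3-2-2 not covered. → 37%.
Sum: 3% + 5% + 11% + 37% = 56%.

56%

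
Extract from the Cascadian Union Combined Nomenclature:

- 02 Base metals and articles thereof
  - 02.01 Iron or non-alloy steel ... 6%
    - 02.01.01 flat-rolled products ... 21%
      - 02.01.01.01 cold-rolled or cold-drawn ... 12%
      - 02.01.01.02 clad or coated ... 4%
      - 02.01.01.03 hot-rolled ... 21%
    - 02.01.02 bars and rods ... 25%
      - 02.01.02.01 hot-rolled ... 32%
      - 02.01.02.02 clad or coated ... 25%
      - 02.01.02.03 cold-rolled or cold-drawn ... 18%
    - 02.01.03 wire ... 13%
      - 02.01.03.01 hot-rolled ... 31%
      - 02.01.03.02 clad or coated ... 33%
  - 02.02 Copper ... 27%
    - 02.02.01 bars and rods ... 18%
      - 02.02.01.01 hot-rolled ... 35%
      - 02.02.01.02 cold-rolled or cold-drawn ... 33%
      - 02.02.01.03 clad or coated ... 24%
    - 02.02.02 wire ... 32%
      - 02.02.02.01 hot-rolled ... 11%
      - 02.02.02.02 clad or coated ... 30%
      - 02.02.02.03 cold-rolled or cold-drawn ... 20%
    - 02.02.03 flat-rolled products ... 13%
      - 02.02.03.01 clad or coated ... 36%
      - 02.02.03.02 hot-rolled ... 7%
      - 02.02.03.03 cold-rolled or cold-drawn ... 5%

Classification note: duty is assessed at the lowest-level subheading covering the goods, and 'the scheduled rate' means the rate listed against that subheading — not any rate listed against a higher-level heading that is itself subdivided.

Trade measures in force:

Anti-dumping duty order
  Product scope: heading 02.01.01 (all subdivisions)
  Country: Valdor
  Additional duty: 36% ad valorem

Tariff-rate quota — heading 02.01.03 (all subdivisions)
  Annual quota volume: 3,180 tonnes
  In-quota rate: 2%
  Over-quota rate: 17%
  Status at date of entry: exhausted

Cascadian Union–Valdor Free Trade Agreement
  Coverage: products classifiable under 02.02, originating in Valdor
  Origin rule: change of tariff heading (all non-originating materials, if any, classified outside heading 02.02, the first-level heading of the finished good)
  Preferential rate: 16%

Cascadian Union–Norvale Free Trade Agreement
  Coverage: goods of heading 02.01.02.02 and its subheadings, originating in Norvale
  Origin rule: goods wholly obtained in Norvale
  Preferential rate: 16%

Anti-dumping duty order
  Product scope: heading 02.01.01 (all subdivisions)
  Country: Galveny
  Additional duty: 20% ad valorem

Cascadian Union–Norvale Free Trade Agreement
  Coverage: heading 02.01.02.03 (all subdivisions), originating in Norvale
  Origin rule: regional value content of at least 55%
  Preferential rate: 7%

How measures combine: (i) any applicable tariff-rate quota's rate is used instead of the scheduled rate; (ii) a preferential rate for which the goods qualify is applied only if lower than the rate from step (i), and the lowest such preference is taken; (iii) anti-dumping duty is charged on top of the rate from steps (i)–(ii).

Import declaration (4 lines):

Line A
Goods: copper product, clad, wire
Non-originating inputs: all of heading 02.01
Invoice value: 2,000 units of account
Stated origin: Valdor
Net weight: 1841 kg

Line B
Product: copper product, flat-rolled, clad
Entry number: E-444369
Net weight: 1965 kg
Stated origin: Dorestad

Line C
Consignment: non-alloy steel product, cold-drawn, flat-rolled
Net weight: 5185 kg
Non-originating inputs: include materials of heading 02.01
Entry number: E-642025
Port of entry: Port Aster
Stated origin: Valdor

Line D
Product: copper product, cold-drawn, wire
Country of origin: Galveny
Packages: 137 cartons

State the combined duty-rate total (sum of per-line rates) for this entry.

Line A: copper → 02.02; wire → 02.02.02; clad → 02.02.02.02. Scheduled 30%. Valdor agreement on 02.02: CTH met → 16% available; preferential 16%. → 16%.
Line B: copper → 02.02; flat-rolled → 02.02.03; clad → 02.02.03.01. Scheduled 36%. No special measure applies. → 36%.
Line C: non-alloy steel → 02.01; flat-rolled → 02.01.01; cold-drawn → 02.01.01.01. Scheduled 12%. Valdor agreement on 02.02: 02.01.01.01 not covered; anti-dumping (Valdor, 02.01.01): +36%; total 12% + 36% = 48%. → 48%.
Line D: copper → 02.02; wire → 02.02.02; cold-drawn → 02.02.02.03. Scheduled 20%. No special measure applies. → 20%.
Sum: 16% + 36% + 48% + 20% = 120%.

120%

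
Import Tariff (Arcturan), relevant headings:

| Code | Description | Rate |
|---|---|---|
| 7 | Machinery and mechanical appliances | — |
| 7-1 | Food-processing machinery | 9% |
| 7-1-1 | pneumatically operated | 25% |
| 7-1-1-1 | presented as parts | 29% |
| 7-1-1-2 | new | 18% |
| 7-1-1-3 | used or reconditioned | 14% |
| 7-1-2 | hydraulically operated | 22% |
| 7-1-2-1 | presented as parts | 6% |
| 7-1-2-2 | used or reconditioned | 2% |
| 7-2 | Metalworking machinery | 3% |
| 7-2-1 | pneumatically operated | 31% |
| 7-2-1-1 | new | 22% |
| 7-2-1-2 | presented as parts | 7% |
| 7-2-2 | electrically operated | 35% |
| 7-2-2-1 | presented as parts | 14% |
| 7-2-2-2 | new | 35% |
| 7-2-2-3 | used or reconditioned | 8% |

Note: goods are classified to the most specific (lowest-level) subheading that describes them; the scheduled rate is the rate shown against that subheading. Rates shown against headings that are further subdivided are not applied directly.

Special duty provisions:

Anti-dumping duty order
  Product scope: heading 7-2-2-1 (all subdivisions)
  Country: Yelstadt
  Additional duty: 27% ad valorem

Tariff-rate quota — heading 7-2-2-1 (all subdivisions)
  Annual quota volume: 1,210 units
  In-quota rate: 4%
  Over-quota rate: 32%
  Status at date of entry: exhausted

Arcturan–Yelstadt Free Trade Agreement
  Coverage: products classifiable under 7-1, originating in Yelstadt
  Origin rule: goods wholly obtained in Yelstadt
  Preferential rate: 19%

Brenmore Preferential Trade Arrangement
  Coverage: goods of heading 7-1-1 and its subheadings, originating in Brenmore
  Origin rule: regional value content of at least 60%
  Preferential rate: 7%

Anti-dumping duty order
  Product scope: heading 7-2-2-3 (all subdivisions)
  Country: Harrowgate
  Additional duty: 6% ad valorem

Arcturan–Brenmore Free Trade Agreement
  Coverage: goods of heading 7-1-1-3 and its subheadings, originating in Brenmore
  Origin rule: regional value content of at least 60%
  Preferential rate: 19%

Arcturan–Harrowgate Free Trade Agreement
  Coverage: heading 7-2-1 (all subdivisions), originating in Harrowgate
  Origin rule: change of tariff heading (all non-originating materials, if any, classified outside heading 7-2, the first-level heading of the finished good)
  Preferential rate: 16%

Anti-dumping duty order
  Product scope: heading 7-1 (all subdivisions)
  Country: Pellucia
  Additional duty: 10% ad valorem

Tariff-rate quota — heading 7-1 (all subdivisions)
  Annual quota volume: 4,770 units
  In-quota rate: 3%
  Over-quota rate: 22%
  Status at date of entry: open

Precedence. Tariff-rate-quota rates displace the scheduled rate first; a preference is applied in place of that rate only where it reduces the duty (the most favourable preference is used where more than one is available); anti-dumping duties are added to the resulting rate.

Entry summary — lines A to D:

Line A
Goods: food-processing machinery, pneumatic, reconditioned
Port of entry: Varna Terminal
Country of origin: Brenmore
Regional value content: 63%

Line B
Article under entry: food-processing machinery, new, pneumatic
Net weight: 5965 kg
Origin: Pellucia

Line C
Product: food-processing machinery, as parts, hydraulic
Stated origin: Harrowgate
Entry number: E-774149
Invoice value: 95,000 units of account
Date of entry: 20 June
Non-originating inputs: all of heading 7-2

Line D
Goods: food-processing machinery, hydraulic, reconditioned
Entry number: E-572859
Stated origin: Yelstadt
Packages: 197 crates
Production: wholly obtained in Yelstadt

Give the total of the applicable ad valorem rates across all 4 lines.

Line A: food-processing → 7-1; pneumatic → 7-1-1; reconditioned → 7-1-1-3. Scheduled 14%. quota on 7-1 open → in-quota 3%; Brenmore agreement on 7-1-1: RVC ≥ 60% → 7% available; Brenmore agreement on 7-1-1-3: RVC ≥ 60% → 19% available; preference 7% not lower than 3% → no reduction. → 3%.
Line B: food-processing → 7-1; pneumatic → 7-1-1; new → 7-1-1-2. Scheduled 18%. quota on 7-1 open → in-quota 3%; anti-dumping (Pellucia, 7-1): +10%; total 3% + 10% = 13%. → 13%.
Line C: food-processing → 7-1; hydraulic → 7-1-2; as parts → 7-1-2-1. Scheduled 6%. quota on 7-1 open → in-quota 3%; Harrowgate agreement on 7-2-1: 7-1-2-1 not covered. → 3%.
Line D: food-processing → 7-1; hydraulic → 7-1-2; reconditioned → 7-1-2-2. Scheduled 2%. quota on 7-1 open → in-quota 3%; Yelstadt agreement on 7-1: wholly obtained → 19% available; preference 19% not lower than 3% → no reduction. → 3%.
Sum: 3% + 13% + 3% + 3% = 22%.

22%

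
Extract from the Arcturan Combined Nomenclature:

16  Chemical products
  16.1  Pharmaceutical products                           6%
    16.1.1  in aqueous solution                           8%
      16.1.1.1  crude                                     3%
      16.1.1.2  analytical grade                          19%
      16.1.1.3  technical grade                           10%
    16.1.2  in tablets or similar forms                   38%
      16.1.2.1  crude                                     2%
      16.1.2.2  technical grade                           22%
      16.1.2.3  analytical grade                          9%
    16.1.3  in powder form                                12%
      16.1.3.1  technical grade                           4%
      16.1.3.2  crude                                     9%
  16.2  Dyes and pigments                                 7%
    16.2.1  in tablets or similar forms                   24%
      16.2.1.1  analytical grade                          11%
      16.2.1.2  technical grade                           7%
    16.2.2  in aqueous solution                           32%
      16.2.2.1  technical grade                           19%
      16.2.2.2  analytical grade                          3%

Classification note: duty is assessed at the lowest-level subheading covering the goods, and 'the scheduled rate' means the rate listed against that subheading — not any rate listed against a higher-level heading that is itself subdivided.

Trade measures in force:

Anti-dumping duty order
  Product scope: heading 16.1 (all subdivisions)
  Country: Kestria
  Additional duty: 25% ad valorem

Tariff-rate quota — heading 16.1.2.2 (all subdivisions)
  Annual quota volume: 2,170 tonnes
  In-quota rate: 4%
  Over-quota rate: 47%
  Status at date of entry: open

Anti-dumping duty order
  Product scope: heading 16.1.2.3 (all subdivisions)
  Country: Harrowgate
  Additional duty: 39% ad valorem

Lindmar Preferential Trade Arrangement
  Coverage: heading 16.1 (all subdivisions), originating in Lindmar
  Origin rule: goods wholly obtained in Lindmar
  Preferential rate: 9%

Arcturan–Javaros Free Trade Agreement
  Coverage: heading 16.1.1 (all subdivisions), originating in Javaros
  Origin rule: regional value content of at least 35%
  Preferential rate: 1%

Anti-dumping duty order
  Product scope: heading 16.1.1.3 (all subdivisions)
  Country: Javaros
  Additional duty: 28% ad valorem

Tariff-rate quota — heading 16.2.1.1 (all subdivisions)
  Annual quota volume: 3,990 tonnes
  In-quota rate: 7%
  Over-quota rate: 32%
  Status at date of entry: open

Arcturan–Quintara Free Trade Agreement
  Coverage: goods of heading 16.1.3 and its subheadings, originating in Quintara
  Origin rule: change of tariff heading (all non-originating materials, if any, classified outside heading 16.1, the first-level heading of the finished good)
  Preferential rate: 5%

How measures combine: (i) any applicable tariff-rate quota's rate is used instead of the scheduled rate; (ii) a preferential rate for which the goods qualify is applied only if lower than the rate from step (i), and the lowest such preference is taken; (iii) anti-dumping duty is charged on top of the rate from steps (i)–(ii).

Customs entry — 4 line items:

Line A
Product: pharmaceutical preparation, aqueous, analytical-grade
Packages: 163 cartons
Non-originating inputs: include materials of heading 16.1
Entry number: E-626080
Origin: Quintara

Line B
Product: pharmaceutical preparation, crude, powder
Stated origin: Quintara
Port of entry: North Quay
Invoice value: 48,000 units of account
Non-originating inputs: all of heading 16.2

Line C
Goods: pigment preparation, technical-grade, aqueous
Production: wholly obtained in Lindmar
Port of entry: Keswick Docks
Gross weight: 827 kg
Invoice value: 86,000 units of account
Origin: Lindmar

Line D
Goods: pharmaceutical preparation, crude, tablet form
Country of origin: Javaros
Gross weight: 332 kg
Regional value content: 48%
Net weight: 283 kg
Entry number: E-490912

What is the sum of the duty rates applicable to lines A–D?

Line A: pharmaceutical → 16.1; aqueous → 16.1.1; analytical-grade → 16.1.1.2. Scheduled 19%. Quintara agreement on 16.1.3: 16.1.1.2 not covered. → 19%.
Line B: pharmaceutical → 16.1; powder → 16.1.3; crude → 16.1.3.2. Scheduled 9%. Quintara agreement on 16.1.3: CTH met → 5% available; preferential 5%. → 5%.
Line C: pigment → 16.2; aqueous → 16.2.2; technical-grade → 16.2.2.1. Scheduled 19%. Lindmar agreement on 16.1: 16.2.2.1 not covered. → 19%.
Line D: pharmaceutical → 16.1; tablet form → 16.1.2; crude → 16.1.2.1. Scheduled 2%. Javaros agreement on 16.1.1: 16.1.2.1 not covered. → 2%.
Sum: 19% + 5% + 19% + 2% = 45%.

45%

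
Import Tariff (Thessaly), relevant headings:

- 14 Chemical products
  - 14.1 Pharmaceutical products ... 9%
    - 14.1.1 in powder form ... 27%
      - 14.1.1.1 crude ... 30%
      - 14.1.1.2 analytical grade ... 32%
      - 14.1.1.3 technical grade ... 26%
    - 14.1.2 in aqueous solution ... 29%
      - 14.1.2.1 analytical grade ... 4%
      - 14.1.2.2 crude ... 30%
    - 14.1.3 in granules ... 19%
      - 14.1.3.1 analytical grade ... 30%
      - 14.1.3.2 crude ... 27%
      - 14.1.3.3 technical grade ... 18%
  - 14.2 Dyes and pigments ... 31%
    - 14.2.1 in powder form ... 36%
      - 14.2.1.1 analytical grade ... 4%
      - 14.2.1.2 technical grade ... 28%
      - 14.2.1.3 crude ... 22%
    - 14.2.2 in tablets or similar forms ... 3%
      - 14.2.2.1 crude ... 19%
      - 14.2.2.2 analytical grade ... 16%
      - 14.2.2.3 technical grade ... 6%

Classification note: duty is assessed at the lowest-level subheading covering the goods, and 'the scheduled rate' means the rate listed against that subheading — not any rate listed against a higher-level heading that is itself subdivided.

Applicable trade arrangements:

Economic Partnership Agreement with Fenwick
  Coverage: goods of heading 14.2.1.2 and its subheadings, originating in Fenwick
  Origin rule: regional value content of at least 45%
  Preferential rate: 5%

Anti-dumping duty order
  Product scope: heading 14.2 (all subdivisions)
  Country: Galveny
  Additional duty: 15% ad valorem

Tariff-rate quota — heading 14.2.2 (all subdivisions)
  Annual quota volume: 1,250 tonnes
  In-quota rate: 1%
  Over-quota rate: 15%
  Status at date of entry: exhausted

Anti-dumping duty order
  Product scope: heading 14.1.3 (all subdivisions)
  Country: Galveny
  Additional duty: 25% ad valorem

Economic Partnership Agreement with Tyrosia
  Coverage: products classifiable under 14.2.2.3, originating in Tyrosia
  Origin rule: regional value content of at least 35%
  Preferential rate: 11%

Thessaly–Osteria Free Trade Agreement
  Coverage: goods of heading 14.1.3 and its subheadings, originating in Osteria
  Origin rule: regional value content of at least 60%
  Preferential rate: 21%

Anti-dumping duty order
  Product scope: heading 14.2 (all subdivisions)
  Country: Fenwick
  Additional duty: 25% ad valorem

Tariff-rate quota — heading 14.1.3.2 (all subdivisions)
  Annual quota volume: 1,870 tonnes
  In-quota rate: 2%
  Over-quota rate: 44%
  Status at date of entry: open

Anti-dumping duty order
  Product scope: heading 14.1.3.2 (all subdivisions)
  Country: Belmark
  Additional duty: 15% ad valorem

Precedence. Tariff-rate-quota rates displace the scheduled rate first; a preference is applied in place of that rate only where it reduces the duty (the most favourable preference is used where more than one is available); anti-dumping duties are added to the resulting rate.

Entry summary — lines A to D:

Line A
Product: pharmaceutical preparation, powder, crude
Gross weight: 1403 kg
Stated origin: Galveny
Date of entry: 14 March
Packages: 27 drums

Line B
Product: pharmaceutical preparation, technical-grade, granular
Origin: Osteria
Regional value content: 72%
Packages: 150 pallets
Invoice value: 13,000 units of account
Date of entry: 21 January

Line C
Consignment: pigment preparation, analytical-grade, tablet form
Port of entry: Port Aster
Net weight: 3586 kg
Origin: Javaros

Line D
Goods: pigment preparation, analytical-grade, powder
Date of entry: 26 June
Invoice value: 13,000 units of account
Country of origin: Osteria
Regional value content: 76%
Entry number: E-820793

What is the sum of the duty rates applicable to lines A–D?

Line A: pharmaceutical → 14.1; powder → 14.1.1; crude → 14.1.1.1. Scheduled 30%. No special measure applies. → 30%.
Line B: pharmaceutical → 14.1; granular → 14.1.3; technical-grade → 14.1.3.3. Scheduled 18%. Osteria agreement on 14.1.3: RVC ≥ 60% → 21% available; preference 21% not lower than 18% → no reduction. → 18%.
Line C: pigment → 14.2; tablet form → 14.2.2; analytical-grade → 14.2.2.2. Scheduled 16%. quota on 14.2.2 exhausted → over-quota 15%. → 15%.
Line D: pigment → 14.2; powder → 14.2.1; analytical-grade → 14.2.1.1. Scheduled 4%. Osteria agreement on 14.1.3: 14.2.1.1 not covered. → 4%.
Sum: 30% + 18% + 15% + 4% = 67%.

67%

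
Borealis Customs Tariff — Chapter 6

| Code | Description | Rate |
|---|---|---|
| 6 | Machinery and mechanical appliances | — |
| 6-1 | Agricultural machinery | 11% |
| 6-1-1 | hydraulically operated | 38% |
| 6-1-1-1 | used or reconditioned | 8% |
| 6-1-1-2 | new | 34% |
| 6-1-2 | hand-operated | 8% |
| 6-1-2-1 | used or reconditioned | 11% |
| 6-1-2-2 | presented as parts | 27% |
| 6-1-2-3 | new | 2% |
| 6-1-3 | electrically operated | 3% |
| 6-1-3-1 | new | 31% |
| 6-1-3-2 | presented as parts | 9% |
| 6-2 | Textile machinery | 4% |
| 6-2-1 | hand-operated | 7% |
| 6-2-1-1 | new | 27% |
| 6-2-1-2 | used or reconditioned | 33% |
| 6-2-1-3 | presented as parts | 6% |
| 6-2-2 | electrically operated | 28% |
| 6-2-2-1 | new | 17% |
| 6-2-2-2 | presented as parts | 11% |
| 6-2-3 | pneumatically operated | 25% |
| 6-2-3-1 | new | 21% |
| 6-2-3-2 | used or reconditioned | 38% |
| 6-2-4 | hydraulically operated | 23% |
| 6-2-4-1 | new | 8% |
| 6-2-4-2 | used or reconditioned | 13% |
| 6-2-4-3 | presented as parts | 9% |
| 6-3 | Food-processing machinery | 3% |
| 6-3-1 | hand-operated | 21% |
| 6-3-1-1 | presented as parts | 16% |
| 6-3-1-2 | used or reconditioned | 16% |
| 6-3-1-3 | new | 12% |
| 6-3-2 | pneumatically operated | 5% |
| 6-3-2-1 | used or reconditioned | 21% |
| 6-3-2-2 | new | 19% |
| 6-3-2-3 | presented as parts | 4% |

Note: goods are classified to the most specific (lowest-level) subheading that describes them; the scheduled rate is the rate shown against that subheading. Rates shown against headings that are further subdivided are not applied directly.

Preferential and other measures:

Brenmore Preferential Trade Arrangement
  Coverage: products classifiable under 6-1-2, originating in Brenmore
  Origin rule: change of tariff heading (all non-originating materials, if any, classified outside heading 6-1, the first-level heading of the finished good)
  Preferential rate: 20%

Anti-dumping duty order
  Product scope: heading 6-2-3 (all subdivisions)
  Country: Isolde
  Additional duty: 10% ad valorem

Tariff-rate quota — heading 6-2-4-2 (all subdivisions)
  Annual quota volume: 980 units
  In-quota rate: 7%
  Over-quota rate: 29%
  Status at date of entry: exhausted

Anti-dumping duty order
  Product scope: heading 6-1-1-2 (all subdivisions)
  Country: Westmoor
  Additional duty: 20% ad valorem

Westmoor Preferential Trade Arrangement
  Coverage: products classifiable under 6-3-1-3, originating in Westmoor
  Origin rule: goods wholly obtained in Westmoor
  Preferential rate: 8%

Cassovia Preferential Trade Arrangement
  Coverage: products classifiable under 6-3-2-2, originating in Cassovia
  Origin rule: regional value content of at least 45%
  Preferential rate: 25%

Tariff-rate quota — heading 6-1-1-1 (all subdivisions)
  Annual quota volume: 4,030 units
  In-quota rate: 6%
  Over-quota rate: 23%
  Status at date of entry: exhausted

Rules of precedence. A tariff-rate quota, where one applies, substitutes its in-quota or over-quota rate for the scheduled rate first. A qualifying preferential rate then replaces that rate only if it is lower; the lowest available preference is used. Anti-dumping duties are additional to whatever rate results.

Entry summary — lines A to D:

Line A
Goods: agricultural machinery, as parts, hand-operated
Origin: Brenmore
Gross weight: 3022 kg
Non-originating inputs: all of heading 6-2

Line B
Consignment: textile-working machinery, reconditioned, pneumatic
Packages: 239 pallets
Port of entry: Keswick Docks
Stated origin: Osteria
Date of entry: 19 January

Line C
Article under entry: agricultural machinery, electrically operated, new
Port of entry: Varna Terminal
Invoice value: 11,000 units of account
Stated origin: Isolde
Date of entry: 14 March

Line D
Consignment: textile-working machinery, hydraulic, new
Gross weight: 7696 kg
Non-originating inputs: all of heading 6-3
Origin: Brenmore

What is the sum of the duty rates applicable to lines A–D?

97%

Line A: agricultural → 6-1; hand-operated → 6-1-2; as parts → 6-1-2-2. Scheduled 27%. Brenmore agreement on 6-1-2: CTH met → 20% available; preferential 20%. → 20%.
Line B: textile-working → 6-2; pneumatic → 6-2-3; reconditioned → 6-2-3-2. Scheduled 38%. No special measure applies. → 38%.
Line C: agricultural → 6-1; electrically operated → 6-1-3; new → 6-1-3-1. Scheduled 31%. No special measure applies. → 31%.
Line D: textile-working → 6-2; hydraulic → 6-2-4; new → 6-2-4-1. Scheduled 8%. Brenmore agreement on 6-1-2: 6-2-4-1 not covered. → 8%.
Sum: 20% + 38% + 31% + 8% = 97%.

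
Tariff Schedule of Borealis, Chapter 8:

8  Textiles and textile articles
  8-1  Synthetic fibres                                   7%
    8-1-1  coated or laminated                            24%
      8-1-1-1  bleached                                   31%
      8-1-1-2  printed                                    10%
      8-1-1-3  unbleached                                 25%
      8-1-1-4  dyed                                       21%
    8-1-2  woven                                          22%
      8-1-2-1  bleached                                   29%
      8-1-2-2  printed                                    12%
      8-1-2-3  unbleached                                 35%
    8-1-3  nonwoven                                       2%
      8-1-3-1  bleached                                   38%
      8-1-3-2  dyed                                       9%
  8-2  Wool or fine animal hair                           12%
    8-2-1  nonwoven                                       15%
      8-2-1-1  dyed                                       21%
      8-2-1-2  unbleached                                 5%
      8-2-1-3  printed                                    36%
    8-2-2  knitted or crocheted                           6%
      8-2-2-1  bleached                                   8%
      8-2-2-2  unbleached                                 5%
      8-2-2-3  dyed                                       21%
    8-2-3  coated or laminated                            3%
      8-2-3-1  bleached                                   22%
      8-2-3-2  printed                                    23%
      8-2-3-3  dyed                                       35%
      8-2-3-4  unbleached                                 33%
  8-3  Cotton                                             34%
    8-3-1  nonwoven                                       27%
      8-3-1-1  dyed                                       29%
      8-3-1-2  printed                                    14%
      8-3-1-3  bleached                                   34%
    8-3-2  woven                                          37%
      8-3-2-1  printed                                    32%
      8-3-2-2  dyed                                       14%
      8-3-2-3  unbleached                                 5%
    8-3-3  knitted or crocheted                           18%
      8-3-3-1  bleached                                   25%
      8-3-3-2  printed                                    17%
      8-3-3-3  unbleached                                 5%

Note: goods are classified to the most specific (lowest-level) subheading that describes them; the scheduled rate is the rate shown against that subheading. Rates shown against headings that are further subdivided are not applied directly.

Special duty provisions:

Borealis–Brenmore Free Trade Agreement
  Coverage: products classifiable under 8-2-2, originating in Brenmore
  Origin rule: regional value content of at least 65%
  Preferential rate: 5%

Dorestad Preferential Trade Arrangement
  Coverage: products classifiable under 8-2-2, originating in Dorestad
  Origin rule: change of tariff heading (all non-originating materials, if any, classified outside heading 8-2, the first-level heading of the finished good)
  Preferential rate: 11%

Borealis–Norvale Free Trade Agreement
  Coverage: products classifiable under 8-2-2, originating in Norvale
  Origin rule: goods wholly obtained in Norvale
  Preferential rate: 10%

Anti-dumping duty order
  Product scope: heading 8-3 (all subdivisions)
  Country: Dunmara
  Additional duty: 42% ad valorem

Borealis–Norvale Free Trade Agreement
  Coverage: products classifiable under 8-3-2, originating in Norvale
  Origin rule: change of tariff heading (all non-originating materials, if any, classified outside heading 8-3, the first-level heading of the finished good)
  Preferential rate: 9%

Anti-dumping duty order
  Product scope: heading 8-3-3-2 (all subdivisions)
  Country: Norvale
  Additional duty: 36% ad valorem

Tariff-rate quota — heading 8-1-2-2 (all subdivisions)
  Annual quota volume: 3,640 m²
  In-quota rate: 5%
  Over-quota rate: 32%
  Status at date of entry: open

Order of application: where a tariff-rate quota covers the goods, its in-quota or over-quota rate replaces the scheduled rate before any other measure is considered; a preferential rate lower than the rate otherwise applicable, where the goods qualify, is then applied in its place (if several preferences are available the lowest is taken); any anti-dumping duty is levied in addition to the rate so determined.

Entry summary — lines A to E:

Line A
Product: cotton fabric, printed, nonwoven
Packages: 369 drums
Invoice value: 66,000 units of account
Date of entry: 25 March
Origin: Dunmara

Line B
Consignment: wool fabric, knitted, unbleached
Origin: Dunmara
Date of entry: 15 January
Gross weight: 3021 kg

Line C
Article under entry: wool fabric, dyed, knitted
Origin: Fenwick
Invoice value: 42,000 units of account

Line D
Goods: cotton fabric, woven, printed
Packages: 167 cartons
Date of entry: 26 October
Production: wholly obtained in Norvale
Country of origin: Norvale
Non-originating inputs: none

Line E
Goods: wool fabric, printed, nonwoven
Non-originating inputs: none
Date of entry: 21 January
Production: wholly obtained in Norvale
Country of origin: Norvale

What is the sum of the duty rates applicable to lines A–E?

Line A: cotton → 8-3; nonwoven → 8-3-1; printed → 8-3-1-2. Scheduled 14%. anti-dumping (Dunmara, 8-3): +42%; total 14% + 42% = 56%. → 56%.
Line B: wool → 8-2; knitted → 8-2-2; unbleached → 8-2-2-2. Scheduled 5%. No special measure applies. → 5%.
Line C: wool → 8-2; knitted → 8-2-2; dyed → 8-2-2-3. Scheduled 21%. No special measure applies. → 21%.
Line D: cotton → 8-3; woven → 8-3-2; printed → 8-3-2-1. Scheduled 32%. Norvale agreement on 8-2-2: 8-3-2-1 not covered; Norvale agreement on 8-3-2: CTH met → 9% available; preferential 9%. → 9%.
Line E: wool → 8-2; nonwoven → 8-2-1; printed → 8-2-1-3. Scheduled 36%. Norvale agreement on 8-2-2: 8-2-1-3 not covered; Norvale agreement on 8-3-2: 8-2-1-3 not covered. → 36%.
Sum: 56% + 5% + 21% + 9% + 36% = 127%.

127%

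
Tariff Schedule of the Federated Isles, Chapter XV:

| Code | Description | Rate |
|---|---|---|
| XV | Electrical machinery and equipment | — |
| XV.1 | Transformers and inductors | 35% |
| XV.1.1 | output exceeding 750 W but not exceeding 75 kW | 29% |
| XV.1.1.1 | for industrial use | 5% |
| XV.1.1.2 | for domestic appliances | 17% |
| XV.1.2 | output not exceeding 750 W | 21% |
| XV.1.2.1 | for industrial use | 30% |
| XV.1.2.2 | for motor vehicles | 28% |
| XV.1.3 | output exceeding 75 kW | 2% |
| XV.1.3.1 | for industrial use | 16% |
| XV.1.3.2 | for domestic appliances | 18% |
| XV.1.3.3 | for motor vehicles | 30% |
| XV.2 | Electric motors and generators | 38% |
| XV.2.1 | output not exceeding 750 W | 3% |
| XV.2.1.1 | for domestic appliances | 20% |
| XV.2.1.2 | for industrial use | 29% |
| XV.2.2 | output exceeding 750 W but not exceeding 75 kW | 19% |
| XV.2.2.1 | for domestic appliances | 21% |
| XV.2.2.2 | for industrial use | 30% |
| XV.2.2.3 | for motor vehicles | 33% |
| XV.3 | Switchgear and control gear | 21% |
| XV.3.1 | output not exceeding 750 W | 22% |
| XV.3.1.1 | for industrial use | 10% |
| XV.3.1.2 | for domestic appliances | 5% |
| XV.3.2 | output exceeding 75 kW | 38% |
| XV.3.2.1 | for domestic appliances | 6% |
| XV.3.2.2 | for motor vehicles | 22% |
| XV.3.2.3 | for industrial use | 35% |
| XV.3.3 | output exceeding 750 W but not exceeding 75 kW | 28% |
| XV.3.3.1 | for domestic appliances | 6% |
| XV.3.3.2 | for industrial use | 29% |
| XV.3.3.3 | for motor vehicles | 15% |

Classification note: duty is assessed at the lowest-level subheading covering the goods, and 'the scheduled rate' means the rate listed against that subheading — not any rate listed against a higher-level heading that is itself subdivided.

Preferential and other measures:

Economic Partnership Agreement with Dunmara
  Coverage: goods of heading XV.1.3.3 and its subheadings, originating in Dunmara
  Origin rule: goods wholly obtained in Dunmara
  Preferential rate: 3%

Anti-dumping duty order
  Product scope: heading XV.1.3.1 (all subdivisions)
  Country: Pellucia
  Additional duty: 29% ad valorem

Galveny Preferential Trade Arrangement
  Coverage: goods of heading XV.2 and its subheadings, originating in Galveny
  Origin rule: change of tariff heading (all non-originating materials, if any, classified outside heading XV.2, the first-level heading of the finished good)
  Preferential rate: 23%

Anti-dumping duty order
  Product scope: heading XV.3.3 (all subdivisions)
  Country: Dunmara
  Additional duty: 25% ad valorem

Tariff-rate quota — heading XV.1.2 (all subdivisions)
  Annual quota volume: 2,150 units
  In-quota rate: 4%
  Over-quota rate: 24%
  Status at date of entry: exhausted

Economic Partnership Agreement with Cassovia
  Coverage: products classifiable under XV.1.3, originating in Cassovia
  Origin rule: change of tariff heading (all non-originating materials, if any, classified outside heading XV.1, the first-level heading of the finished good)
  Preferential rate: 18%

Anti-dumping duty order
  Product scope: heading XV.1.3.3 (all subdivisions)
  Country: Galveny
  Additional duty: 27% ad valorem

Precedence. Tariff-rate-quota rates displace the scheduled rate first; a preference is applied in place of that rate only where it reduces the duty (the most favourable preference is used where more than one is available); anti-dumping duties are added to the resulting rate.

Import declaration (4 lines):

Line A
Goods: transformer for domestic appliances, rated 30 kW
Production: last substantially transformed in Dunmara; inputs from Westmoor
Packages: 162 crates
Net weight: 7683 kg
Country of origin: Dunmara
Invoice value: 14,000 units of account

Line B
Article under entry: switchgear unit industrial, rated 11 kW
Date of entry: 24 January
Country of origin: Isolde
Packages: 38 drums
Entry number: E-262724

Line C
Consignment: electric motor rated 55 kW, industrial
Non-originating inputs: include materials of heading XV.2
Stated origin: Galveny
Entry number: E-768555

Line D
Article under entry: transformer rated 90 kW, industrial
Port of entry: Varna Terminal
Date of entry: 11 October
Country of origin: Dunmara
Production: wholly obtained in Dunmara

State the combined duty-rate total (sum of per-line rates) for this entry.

Line A: transformer → XV.1; rated 30 kW → XV.1.1; for domestic appliances → XV.1.1.2. Scheduled 17%. Dunmara agreement on XV.1.3.3: XV.1.1.2 not covered. → 17%.
Line B: switchgear unit → XV.3; rated 11 kW → XV.3.3; industrial → XV.3.3.2. Scheduled 29%. No special measure applies. → 29%.
Line C: electric motor → XV.2; rated 55 kW → XV.2.2; industrial → XV.2.2.2. Scheduled 30%. Galveny agreement on XV.2: CTH not met. → 30%.
Line D: transformer → XV.1; rated 90 kW → XV.1.3; industrial → XV.1.3.1. Scheduled 16%. Dunmara agreement on XV.1.3.3: XV.1.3.1 not covered. → 16%.
Sum: 17% + 29% + 30% + 16% = 92%.

92%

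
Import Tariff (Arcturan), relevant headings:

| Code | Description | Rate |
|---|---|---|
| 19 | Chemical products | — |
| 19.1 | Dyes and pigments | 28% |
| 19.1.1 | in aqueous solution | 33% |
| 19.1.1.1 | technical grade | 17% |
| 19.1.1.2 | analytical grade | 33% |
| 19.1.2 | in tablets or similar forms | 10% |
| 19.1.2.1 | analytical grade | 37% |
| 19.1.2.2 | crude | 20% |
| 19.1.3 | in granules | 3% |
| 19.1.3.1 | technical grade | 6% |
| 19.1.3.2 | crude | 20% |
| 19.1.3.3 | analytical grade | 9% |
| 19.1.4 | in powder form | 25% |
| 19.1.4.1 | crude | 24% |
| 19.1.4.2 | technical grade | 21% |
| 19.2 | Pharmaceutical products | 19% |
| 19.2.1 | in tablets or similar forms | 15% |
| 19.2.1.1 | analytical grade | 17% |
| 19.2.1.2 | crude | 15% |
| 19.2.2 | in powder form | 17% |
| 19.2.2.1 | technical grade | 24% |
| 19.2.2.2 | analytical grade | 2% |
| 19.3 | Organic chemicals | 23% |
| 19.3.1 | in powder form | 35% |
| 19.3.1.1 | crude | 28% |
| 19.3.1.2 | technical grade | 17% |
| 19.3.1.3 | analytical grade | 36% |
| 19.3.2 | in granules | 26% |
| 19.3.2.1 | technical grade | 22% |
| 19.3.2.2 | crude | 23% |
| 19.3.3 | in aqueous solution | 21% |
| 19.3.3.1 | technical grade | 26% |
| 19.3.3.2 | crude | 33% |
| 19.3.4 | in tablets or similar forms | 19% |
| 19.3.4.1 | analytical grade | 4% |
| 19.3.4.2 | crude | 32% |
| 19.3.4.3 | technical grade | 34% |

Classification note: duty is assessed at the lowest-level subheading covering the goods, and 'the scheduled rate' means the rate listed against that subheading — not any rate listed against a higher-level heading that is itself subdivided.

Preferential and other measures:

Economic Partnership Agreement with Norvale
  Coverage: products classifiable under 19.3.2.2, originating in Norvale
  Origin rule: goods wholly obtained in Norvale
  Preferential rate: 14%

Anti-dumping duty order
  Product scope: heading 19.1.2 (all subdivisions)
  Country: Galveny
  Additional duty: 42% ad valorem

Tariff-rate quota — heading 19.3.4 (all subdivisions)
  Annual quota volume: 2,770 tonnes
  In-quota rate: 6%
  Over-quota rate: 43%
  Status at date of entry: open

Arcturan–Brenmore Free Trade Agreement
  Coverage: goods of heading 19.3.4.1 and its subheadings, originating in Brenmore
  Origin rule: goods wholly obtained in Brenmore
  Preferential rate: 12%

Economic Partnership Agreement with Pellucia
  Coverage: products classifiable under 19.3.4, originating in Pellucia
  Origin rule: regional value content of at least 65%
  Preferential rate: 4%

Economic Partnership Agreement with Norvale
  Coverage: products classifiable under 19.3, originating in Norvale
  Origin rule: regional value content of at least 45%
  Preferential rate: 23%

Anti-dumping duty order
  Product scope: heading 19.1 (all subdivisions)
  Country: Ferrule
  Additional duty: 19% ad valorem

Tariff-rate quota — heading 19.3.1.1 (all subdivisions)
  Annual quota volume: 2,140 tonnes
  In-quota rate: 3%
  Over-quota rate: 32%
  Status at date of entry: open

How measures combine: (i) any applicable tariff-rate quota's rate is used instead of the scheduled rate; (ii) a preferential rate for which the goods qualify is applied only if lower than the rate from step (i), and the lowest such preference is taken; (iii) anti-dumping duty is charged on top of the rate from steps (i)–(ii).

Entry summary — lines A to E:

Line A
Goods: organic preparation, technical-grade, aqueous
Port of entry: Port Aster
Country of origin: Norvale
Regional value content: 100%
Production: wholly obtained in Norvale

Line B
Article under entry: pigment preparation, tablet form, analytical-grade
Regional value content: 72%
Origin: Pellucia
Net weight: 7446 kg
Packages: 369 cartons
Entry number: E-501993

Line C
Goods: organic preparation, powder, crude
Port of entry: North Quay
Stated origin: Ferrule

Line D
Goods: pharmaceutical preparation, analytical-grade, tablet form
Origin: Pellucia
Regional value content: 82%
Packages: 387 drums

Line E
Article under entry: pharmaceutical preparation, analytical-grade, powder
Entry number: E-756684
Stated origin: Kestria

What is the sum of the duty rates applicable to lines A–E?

82%

Line A: organic → 19.3; aqueous → 19.3.3; technical-grade → 19.3.3.1. Scheduled 26%. Norvale agreement on 19.3.2.2: 19.3.3.1 not covered; Norvale agreement on 19.3: RVC ≥ 45% → 23% available; preferential 23%. → 23%.
Line B: pigment → 19.1; tablet form → 19.1.2; analytical-grade → 19.1.2.1. Scheduled 37%. Pellucia agreement on 19.3.4: 19.1.2.1 not covered. → 37%.
Line C: organic → 19.3; powder → 19.3.1; crude → 19.3.1.1. Scheduled 28%. quota on 19.3.1.1 open → in-quota 3%. → 3%.
Line D: pharmaceutical → 19.2; tablet form → 19.2.1; analytical-grade → 19.2.1.1. Scheduled 17%. Pellucia agreement on 19.3.4: 19.2.1.1 not covered. → 17%.
Line E: pharmaceutical → 19.2; powder → 19.2.2; analytical-grade → 19.2.2.2. Scheduled 2%. No special measure applies. → 2%.
Sum: 23% + 37% + 3% + 17% + 2% = 82%.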